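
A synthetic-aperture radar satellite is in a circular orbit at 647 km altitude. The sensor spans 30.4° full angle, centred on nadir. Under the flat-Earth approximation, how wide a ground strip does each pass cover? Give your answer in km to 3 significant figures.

Half-angle = 30.4°/2 = 15.2°.
Swath width ≈ 2h·tan(θ/2) = 2 × 647 × tan(15.2°) = 351.6 km.

352 km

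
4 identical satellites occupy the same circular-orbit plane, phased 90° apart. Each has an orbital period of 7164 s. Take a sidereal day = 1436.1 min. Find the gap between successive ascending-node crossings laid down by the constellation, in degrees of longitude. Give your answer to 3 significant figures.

Single-satellite node shift = (7164.0/86166) × 360° = 29.93°.
With 4 satellites evenly phased, successive equator crossings are 29.93/4 = 7.483° apart.

7.48°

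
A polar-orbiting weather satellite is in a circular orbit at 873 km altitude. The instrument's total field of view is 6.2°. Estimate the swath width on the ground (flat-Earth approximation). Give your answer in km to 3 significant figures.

94.6 km

Half-angle = 6.2°/2 = 3.1°.
Swath width ≈ 2h·tan(θ/2) = 2 × 873 × tan(3.1°) = 94.6 km.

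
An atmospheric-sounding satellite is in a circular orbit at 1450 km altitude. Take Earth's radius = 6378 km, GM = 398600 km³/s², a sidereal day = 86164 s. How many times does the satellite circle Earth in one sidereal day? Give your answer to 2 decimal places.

12.50

Semi-major axis a = 6378 + 1450 = 7828 km. Period T = 2π√(a³/μ) = 2π√(7828³/398600) = 6892.7 s = 114.88 min.
Orbits per sidereal day = 86164 / 6892.7 = 12.501.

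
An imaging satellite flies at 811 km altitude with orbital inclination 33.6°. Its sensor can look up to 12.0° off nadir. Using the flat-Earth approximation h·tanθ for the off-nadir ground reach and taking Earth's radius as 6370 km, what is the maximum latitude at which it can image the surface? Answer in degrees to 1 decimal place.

35.2°

For a prograde orbit the ground track reaches latitude ±i = ±33.6°.
Sensor half-swath on the ground ≈ 811·tan(12.0°) = 172 km = 1.55° of latitude.
Maximum observable latitude ≈ 33.6 + 1.55 = 35.2°.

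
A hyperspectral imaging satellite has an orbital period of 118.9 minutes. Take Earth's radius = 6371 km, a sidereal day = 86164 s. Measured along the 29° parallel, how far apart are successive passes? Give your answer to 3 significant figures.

T = 118.9 min = 7134.0 s.
Node shift per orbit = (7134.0/86164) × 360° = 29.81°.
Equatorial spacing = 29.81 × 111.2 km/° = 3314 km.
At 29° latitude, spacing = 3314 × cos(29°) = 2899 km.

2900 km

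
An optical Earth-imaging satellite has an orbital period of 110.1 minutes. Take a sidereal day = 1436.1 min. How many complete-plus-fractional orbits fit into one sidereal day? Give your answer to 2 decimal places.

T = 110.1 min = 6606.0 s.
Orbits per sidereal day = 86166 / 6606.0 = 13.044.

13.04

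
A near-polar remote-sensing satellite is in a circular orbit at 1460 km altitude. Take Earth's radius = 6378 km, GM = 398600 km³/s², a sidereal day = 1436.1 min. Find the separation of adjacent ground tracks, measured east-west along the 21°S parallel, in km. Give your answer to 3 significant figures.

Semi-major axis a = 6378 + 1460 = 7838 km. Period T = 2π√(a³/μ) = 2π√(7838³/398600) = 6905.9 s = 115.10 min.
Node shift per orbit = (6905.9/86166) × 360° = 28.85°.
Equatorial spacing = 28.85 × 111.3 km/° = 3212 km.
At 21° latitude, spacing = 3212 × cos(21°) = 2998 km.

3000 km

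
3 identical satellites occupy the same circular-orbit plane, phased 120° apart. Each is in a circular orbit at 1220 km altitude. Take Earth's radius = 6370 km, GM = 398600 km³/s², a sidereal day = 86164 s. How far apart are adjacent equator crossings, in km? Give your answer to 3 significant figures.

1020 km

Semi-major axis a = 6370 + 1220 = 7590 km. Period T = 2π√(a³/μ) = 2π√(7590³/398600) = 6580.7 s = 109.68 min.
Single-satellite node shift = (6580.7/86164) × 360° = 27.49°.
With 3 satellites evenly phased, successive equator crossings are 27.49/3 = 9.165° apart.
That is 9.165 × 111.2 = 1019 km at the equator.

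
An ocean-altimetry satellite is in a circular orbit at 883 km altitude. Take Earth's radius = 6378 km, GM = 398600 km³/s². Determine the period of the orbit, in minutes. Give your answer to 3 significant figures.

103 min

Semi-major axis a = 6378 + 883 = 7261 km. Period T = 2π√(a³/μ) = 2π√(7261³/398600) = 6157.5 s = 102.63 min.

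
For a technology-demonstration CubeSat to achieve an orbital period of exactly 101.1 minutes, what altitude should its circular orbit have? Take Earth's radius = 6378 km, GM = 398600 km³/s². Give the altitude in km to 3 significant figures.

811 km

T = 101.1 min = 6066.0 s.
From T = 2π√(a³/μ): a = (μ T²/4π²)^(1/3) = (398600 × 6066.0² / 4π²)^(1/3) = 7189 km.
Altitude h = a − R = 7189 − 6378 = 811 km.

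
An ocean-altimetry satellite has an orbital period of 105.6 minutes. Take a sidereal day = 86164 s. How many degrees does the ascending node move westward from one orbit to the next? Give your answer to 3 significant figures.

T = 105.6 min = 6336.0 s.
During one orbit Earth rotates (6336.0 / 86164) × 360° = 26.47°.

26.5°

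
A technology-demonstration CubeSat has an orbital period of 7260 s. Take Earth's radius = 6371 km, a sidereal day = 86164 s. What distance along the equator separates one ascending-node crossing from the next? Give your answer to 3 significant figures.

3370 km

During one orbit Earth rotates (7260.0 / 86164) × 360° = 30.33°.
At the equator that is 30.33° × (2π·6371/360) km/° = 30.33 × 111.2 = 3373 km.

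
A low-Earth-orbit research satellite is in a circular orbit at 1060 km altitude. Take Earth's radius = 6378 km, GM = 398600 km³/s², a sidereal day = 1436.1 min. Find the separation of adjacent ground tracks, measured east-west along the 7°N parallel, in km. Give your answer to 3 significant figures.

2950 km

Semi-major axis a = 6378 + 1060 = 7438 km. Period T = 2π√(a³/μ) = 2π√(7438³/398600) = 6384.0 s = 106.40 min.
Node shift per orbit = (6384.0/86166) × 360° = 26.67°.
Equatorial spacing = 26.67 × 111.3 km/° = 2969 km.
At 7° latitude, spacing = 2969 × cos(7°) = 2947 km.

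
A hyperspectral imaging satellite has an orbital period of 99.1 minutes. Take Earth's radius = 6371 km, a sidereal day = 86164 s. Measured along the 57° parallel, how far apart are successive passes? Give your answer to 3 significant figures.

T = 99.1 min = 5946.0 s.
Node shift per orbit = (5946.0/86164) × 360° = 24.84°.
Equatorial spacing = 24.84 × 111.2 km/° = 2762 km.
At 57° latitude, spacing = 2762 × cos(57°) = 1505 km.

1500 km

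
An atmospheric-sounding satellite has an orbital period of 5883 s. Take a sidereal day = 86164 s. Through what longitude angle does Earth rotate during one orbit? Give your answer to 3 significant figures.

24.6°

During one orbit Earth rotates (5883.0 / 86164) × 360° = 24.58°.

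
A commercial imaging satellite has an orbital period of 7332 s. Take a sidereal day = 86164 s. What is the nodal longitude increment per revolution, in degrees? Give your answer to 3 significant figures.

30.6°

During one orbit Earth rotates (7332.0 / 86164) × 360° = 30.63°.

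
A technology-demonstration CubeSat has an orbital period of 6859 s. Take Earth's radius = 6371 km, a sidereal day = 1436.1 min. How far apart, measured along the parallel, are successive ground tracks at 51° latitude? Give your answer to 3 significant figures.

2010 km

Node shift per orbit = (6859.0/86166) × 360° = 28.66°.
Equatorial spacing = 28.66 × 111.2 km/° = 3186 km.
At 51° latitude, spacing = 3186 × cos(51°) = 2005 km.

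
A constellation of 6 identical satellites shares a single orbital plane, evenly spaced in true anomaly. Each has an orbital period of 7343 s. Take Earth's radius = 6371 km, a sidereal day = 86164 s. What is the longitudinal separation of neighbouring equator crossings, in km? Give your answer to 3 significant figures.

Single-satellite node shift = (7343.0/86164) × 360° = 30.68°.
With 6 satellites evenly phased, successive equator crossings are 30.68/6 = 5.113° apart.
That is 5.113 × 111.2 = 569 km at the equator.

569 km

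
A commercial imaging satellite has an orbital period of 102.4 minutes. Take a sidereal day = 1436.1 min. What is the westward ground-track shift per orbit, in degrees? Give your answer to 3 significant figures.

T = 102.4 min = 6144.0 s.
During one orbit Earth rotates (6144.0 / 86166) × 360° = 25.67°.

25.7°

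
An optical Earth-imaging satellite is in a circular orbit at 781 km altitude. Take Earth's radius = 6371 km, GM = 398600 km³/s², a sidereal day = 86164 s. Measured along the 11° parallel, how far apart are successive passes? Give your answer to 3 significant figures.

2750 km

Semi-major axis a = 6371 + 781 = 7152 km. Period T = 2π√(a³/μ) = 2π√(7152³/398600) = 6019.4 s = 100.32 min.
Node shift per orbit = (6019.4/86164) × 360° = 25.15°.
Equatorial spacing = 25.15 × 111.2 km/° = 2796 km.
At 11° latitude, spacing = 2796 × cos(11°) = 2745 km.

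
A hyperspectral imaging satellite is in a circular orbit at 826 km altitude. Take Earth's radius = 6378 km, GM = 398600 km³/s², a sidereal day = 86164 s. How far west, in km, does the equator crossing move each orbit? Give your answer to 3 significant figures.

2830 km

Semi-major axis a = 6378 + 826 = 7204 km. Period T = 2π√(a³/μ) = 2π√(7204³/398600) = 6085.2 s = 101.42 min.
During one orbit Earth rotates (6085.2 / 86164) × 360° = 25.42°.
At the equator that is 25.42° × (2π·6378/360) km/° = 25.42 × 111.3 = 2830 km.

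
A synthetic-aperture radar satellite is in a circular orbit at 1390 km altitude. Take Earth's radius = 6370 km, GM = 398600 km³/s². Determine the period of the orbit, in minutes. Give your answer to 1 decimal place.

Semi-major axis a = 6370 + 1390 = 7760 km. Period T = 2π√(a³/μ) = 2π√(7760³/398600) = 6803.1 s = 113.38 min.

113.4 min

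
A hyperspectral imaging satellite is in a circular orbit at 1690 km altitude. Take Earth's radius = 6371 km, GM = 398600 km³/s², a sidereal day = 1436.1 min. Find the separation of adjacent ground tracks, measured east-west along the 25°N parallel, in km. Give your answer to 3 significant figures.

3030 km

Semi-major axis a = 6371 + 1690 = 8061 km. Period T = 2π√(a³/μ) = 2π√(8061³/398600) = 7202.7 s = 120.04 min.
Node shift per orbit = (7202.7/86166) × 360° = 30.09°.
Equatorial spacing = 30.09 × 111.2 km/° = 3346 km.
At 25° latitude, spacing = 3346 × cos(25°) = 3033 km.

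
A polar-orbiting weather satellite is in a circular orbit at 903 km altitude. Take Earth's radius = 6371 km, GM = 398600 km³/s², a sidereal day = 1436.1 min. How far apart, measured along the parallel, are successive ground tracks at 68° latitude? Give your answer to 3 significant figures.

1070 km

Semi-major axis a = 6371 + 903 = 7274 km. Period T = 2π√(a³/μ) = 2π√(7274³/398600) = 6174.1 s = 102.90 min.
Node shift per orbit = (6174.1/86166) × 360° = 25.80°.
Equatorial spacing = 25.80 × 111.2 km/° = 2868 km.
At 68° latitude, spacing = 2868 × cos(68°) = 1074 km.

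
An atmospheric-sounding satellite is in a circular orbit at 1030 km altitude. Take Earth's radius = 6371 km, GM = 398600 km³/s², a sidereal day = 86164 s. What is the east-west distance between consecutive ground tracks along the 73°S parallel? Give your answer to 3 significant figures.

Semi-major axis a = 6371 + 1030 = 7401 km. Period T = 2π√(a³/μ) = 2π√(7401³/398600) = 6336.5 s = 105.61 min.
Node shift per orbit = (6336.5/86164) × 360° = 26.47°.
Equatorial spacing = 26.47 × 111.2 km/° = 2944 km.
At 73° latitude, spacing = 2944 × cos(73°) = 861 km.

861 km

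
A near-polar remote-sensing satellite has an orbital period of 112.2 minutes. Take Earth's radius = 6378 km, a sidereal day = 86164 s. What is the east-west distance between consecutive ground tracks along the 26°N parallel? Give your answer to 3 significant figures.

2810 km

T = 112.2 min = 6732.0 s.
Node shift per orbit = (6732.0/86164) × 360° = 28.13°.
Equatorial spacing = 28.13 × 111.3 km/° = 3131 km.
At 26° latitude, spacing = 3131 × cos(26°) = 2814 km.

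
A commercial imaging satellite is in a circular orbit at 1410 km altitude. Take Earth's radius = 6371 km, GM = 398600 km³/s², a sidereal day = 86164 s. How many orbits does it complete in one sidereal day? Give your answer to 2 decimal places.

Semi-major axis a = 6371 + 1410 = 7781 km. Period T = 2π√(a³/μ) = 2π√(7781³/398600) = 6830.7 s = 113.84 min.
Orbits per sidereal day = 86164 / 6830.7 = 12.614.

12.61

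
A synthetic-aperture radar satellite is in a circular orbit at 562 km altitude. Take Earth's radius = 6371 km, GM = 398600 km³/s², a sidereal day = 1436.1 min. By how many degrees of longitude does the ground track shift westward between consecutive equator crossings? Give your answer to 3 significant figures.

24.0°

Semi-major axis a = 6371 + 562 = 6933 km. Period T = 2π√(a³/μ) = 2π√(6933³/398600) = 5745.0 s = 95.75 min.
During one orbit Earth rotates (5745.0 / 86166) × 360° = 24.00°.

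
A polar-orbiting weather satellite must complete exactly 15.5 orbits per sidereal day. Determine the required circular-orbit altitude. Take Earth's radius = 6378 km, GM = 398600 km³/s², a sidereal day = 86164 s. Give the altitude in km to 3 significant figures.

404 km

Required period T = 86164 / 15.5 = 5559.0 s.
From T = 2π√(a³/μ): a = (μ T²/4π²)^(1/3) = (398600 × 5559.0² / 4π²)^(1/3) = 6782 km.
Altitude h = a − R = 6782 − 6378 = 404 km.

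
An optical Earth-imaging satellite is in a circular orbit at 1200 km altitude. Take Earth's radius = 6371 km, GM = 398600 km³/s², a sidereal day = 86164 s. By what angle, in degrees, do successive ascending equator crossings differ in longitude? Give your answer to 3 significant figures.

27.4°

Semi-major axis a = 6371 + 1200 = 7571 km. Period T = 2π√(a³/μ) = 2π√(7571³/398600) = 6556.0 s = 109.27 min.
During one orbit Earth rotates (6556.0 / 86164) × 360° = 27.39°.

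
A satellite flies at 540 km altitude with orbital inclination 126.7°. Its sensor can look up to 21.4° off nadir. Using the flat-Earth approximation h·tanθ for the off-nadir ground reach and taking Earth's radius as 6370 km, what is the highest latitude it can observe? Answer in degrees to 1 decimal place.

55.2°

Retrograde orbit: the ground track reaches ±(180° − i) = ±(180 − 126.7) = ±53.3°.
Sensor half-swath on the ground ≈ 540·tan(21.4°) = 212 km = 1.90° of latitude.
Maximum observable latitude ≈ 53.3 + 1.90 = 55.2°.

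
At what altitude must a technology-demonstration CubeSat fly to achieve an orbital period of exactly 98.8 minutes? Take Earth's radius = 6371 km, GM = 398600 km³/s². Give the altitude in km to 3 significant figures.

T = 98.8 min = 5928.0 s.
From T = 2π√(a³/μ): a = (μ T²/4π²)^(1/3) = (398600 × 5928.0² / 4π²)^(1/3) = 7079 km.
Altitude h = a − R = 7079 − 6371 = 708 km.

708 km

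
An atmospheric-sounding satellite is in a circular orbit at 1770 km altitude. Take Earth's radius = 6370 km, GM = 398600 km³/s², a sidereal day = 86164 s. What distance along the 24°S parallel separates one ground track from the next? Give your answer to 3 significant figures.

Semi-major axis a = 6370 + 1770 = 8140 km. Period T = 2π√(a³/μ) = 2π√(8140³/398600) = 7308.8 s = 121.81 min.
Node shift per orbit = (7308.8/86164) × 360° = 30.54°.
Equatorial spacing = 30.54 × 111.2 km/° = 3395 km.
At 24° latitude, spacing = 3395 × cos(24°) = 3101 km.

3100 km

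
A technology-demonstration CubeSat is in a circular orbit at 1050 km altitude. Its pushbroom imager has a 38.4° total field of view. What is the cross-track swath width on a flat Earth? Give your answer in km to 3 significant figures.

731 km

Half-angle = 38.4°/2 = 19.2°.
Swath width ≈ 2h·tan(θ/2) = 2 × 1050 × tan(19.2°) = 731.3 km.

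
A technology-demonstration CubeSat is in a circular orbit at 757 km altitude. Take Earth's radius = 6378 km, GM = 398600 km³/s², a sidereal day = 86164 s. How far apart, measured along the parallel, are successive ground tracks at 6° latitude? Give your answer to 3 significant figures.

2770 km

Semi-major axis a = 6378 + 757 = 7135 km. Period T = 2π√(a³/μ) = 2π√(7135³/398600) = 5997.9 s = 99.97 min.
Node shift per orbit = (5997.9/86164) × 360° = 25.06°.
Equatorial spacing = 25.06 × 111.3 km/° = 2790 km.
At 6° latitude, spacing = 2790 × cos(6°) = 2774 km.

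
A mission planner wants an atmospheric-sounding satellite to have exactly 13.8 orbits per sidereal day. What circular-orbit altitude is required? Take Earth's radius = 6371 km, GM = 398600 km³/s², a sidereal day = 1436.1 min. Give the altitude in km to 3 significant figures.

Required period T = 86166 / 13.8 = 6243.9 s.
From T = 2π√(a³/μ): a = (μ T²/4π²)^(1/3) = (398600 × 6243.9² / 4π²)^(1/3) = 7329 km.
Altitude h = a − R = 7329 − 6371 = 958 km.

958 km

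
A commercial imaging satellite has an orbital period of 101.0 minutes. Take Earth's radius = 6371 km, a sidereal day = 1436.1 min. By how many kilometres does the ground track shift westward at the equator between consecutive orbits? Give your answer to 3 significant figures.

2820 km

T = 101.0 min = 6060.0 s.
During one orbit Earth rotates (6060.0 / 86166) × 360° = 25.32°.
At the equator that is 25.32° × (2π·6371/360) km/° = 25.32 × 111.2 = 2815 km.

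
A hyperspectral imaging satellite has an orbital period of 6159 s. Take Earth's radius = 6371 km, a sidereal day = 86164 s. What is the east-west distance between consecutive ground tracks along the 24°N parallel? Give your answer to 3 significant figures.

2610 km

Node shift per orbit = (6159.0/86164) × 360° = 25.73°.
Equatorial spacing = 25.73 × 111.2 km/° = 2861 km.
At 24° latitude, spacing = 2861 × cos(24°) = 2614 km.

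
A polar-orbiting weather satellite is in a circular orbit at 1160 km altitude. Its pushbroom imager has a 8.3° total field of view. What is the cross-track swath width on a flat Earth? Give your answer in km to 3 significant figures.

Half-angle = 8.3°/2 = 4.15°.
Swath width ≈ 2h·tan(θ/2) = 2 × 1160 × tan(4.15°) = 168.3 km.

168 km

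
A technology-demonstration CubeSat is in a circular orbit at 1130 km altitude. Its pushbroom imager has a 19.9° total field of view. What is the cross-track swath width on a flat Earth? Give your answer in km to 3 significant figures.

Half-angle = 19.9°/2 = 9.95°.
Swath width ≈ 2h·tan(θ/2) = 2 × 1130 × tan(9.95°) = 396.5 km.

396 km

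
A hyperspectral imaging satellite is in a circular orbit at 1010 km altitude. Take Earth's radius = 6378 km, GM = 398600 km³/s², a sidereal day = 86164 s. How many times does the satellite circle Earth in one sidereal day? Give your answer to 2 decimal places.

13.63

Semi-major axis a = 6378 + 1010 = 7388 km. Period T = 2π√(a³/μ) = 2π√(7388³/398600) = 6319.8 s = 105.33 min.
Orbits per sidereal day = 86164 / 6319.8 = 13.634.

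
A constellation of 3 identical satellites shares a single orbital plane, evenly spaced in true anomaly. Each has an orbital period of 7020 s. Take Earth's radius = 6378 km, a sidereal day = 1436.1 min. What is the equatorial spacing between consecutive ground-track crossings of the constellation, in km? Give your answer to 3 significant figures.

1090 km

Single-satellite node shift = (7020.0/86166) × 360° = 29.33°.
With 3 satellites evenly phased, successive equator crossings are 29.33/3 = 9.776° apart.
That is 9.776 × 111.3 = 1088 km at the equator.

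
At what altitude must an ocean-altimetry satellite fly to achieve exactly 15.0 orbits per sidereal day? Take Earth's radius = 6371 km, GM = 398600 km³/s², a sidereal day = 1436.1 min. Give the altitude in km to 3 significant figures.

Required period T = 86166 / 15.0 = 5744.4 s.
From T = 2π√(a³/μ): a = (μ T²/4π²)^(1/3) = (398600 × 5744.4² / 4π²)^(1/3) = 6932 km.
Altitude h = a − R = 6932 − 6371 = 561 km.

561 km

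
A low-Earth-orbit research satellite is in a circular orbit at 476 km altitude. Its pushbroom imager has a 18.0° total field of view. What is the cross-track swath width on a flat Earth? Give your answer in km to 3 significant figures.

Half-angle = 18.0°/2 = 9°.
Swath width ≈ 2h·tan(θ/2) = 2 × 476 × tan(9°) = 150.8 km.

151 km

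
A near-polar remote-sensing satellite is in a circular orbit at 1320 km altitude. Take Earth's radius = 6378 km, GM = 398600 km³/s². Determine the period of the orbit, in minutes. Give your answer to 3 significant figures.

112 min

Semi-major axis a = 6378 + 1320 = 7698 km. Period T = 2π√(a³/μ) = 2π√(7698³/398600) = 6721.7 s = 112.03 min.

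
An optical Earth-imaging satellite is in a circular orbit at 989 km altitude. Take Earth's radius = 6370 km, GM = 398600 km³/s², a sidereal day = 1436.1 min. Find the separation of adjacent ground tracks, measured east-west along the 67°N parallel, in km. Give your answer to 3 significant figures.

1140 km

Semi-major axis a = 6370 + 989 = 7359 km. Period T = 2π√(a³/μ) = 2π√(7359³/398600) = 6282.6 s = 104.71 min.
Node shift per orbit = (6282.6/86166) × 360° = 26.25°.
Equatorial spacing = 26.25 × 111.2 km/° = 2918 km.
At 67° latitude, spacing = 2918 × cos(67°) = 1140 km.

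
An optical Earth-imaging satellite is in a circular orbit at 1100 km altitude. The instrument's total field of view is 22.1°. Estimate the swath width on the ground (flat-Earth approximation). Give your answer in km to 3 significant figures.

430 km

Half-angle = 22.1°/2 = 11.05°.
Swath width ≈ 2h·tan(θ/2) = 2 × 1100 × tan(11.05°) = 429.6 km.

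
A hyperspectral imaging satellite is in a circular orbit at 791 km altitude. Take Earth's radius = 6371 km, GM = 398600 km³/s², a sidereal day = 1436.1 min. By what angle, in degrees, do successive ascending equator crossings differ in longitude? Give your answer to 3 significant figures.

25.2°

Semi-major axis a = 6371 + 791 = 7162 km. Period T = 2π√(a³/μ) = 2π√(7162³/398600) = 6032.0 s = 100.53 min.
During one orbit Earth rotates (6032.0 / 86166) × 360° = 25.20°.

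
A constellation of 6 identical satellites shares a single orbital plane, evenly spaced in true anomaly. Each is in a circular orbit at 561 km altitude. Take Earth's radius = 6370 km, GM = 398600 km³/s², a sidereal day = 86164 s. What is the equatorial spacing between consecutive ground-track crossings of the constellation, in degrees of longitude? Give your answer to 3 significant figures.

Semi-major axis a = 6370 + 561 = 6931 km. Period T = 2π√(a³/μ) = 2π√(6931³/398600) = 5742.6 s = 95.71 min.
Single-satellite node shift = (5742.6/86164) × 360° = 23.99°.
With 6 satellites evenly phased, successive equator crossings are 23.99/6 = 3.999° apart.

4.00°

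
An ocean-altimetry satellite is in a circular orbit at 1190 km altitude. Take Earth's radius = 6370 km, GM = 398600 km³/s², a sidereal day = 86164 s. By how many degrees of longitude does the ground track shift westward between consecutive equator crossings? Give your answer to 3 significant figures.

Semi-major axis a = 6370 + 1190 = 7560 km. Period T = 2π√(a³/μ) = 2π√(7560³/398600) = 6541.7 s = 109.03 min.
During one orbit Earth rotates (6541.7 / 86164) × 360° = 27.33°.

27.3°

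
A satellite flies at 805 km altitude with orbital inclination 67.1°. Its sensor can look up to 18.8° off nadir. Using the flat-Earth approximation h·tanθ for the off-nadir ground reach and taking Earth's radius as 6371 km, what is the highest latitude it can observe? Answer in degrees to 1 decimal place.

For a prograde orbit the ground track reaches latitude ±i = ±67.1°.
Sensor half-swath on the ground ≈ 805·tan(18.8°) = 274 km = 2.46° of latitude.
Maximum observable latitude ≈ 67.1 + 2.46 = 69.6°.

69.6°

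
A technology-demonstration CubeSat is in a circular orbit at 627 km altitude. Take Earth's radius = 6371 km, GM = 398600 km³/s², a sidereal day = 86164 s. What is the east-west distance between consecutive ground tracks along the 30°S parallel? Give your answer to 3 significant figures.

2340 km

Semi-major axis a = 6371 + 627 = 6998 km. Period T = 2π√(a³/μ) = 2π√(6998³/398600) = 5826.0 s = 97.10 min.
Node shift per orbit = (5826.0/86164) × 360° = 24.34°.
Equatorial spacing = 24.34 × 111.2 km/° = 2707 km.
At 30° latitude, spacing = 2707 × cos(30°) = 2344 km.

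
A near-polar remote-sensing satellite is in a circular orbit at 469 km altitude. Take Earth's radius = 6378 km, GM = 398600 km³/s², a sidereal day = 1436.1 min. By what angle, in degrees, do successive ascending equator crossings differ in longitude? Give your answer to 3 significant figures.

23.6°

Semi-major axis a = 6378 + 469 = 6847 km. Period T = 2π√(a³/μ) = 2π√(6847³/398600) = 5638.5 s = 93.97 min.
During one orbit Earth rotates (5638.5 / 86166) × 360° = 23.56°.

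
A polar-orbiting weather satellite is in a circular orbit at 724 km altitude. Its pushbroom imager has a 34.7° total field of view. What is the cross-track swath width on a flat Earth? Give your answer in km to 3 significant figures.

Half-angle = 34.7°/2 = 17.35°.
Swath width ≈ 2h·tan(θ/2) = 2 × 724 × tan(17.35°) = 452.4 km.

452 km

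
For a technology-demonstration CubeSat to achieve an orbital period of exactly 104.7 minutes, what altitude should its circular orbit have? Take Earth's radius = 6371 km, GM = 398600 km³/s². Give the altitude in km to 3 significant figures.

T = 104.7 min = 6282.0 s.
From T = 2π√(a³/μ): a = (μ T²/4π²)^(1/3) = (398600 × 6282.0² / 4π²)^(1/3) = 7359 km.
Altitude h = a − R = 7359 − 6371 = 988 km.

988 km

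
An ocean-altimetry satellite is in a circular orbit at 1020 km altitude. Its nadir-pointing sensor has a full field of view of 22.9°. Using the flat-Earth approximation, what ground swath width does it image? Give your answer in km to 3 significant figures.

413 km

Half-angle = 22.9°/2 = 11.45°.
Swath width ≈ 2h·tan(θ/2) = 2 × 1020 × tan(11.45°) = 413.2 km.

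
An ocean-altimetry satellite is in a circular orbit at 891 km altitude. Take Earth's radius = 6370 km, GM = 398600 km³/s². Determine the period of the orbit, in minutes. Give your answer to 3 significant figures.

103 min

Semi-major axis a = 6370 + 891 = 7261 km. Period T = 2π√(a³/μ) = 2π√(7261³/398600) = 6157.5 s = 102.63 min.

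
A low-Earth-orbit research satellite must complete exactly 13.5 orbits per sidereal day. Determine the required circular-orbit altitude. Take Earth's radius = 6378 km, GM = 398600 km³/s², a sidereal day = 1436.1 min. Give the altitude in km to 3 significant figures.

Required period T = 86166 / 13.5 = 6382.7 s.
From T = 2π√(a³/μ): a = (μ T²/4π²)^(1/3) = (398600 × 6382.7² / 4π²)^(1/3) = 7437 km.
Altitude h = a − R = 7437 − 6378 = 1059 km.

1060 km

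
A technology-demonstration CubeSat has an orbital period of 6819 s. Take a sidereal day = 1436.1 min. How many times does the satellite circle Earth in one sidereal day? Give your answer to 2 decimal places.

12.64

Orbits per sidereal day = 86166 / 6819.0 = 12.636.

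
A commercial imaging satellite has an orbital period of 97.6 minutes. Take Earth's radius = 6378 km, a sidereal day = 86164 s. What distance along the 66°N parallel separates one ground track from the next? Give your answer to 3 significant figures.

1110 km

T = 97.6 min = 5856.0 s.
Node shift per orbit = (5856.0/86164) × 360° = 24.47°.
Equatorial spacing = 24.47 × 111.3 km/° = 2724 km.
At 66° latitude, spacing = 2724 × cos(66°) = 1108 km.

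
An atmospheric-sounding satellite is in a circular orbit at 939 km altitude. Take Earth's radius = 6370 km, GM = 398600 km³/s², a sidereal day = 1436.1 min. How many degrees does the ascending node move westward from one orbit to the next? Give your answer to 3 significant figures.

Semi-major axis a = 6370 + 939 = 7309 km. Period T = 2π√(a³/μ) = 2π√(7309³/398600) = 6218.7 s = 103.64 min.
During one orbit Earth rotates (6218.7 / 86166) × 360° = 25.98°.

26.0°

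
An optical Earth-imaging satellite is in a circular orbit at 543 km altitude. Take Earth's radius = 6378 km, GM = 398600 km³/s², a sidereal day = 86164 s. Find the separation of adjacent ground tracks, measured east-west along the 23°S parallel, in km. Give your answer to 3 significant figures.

Semi-major axis a = 6378 + 543 = 6921 km. Period T = 2π√(a³/μ) = 2π√(6921³/398600) = 5730.1 s = 95.50 min.
Node shift per orbit = (5730.1/86164) × 360° = 23.94°.
Equatorial spacing = 23.94 × 111.3 km/° = 2665 km.
At 23° latitude, spacing = 2665 × cos(23°) = 2453 km.

2450 km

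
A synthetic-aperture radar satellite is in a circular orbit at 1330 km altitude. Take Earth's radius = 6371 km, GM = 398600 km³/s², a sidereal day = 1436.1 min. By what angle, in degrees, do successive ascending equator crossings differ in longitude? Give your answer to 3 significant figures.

Semi-major axis a = 6371 + 1330 = 7701 km. Period T = 2π√(a³/μ) = 2π√(7701³/398600) = 6725.6 s = 112.09 min.
During one orbit Earth rotates (6725.6 / 86166) × 360° = 28.10°.

28.1°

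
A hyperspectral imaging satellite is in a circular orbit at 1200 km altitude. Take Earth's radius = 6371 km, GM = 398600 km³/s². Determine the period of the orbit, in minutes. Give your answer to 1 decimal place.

Semi-major axis a = 6371 + 1200 = 7571 km. Period T = 2π√(a³/μ) = 2π√(7571³/398600) = 6556.0 s = 109.27 min.

109.3 min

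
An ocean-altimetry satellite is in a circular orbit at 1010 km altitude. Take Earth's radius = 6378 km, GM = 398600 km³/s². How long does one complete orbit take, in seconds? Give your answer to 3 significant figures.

6320 seconds

Semi-major axis a = 6378 + 1010 = 7388 km. Period T = 2π√(a³/μ) = 2π√(7388³/398600) = 6319.8 s = 105.33 min.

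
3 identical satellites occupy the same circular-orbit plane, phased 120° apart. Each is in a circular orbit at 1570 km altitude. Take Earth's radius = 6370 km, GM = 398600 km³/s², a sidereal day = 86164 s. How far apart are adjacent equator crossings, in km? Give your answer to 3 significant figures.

Semi-major axis a = 6370 + 1570 = 7940 km. Period T = 2π√(a³/μ) = 2π√(7940³/398600) = 7041.1 s = 117.35 min.
Single-satellite node shift = (7041.1/86164) × 360° = 29.42°.
With 3 satellites evenly phased, successive equator crossings are 29.42/3 = 9.806° apart.
That is 9.806 × 111.2 = 1090 km at the equator.

1090 km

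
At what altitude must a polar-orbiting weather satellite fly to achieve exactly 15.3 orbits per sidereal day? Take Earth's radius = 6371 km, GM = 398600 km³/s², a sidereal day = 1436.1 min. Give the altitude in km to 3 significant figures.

471 km

Required period T = 86166 / 15.3 = 5631.8 s.
From T = 2π√(a³/μ): a = (μ T²/4π²)^(1/3) = (398600 × 5631.8² / 4π²)^(1/3) = 6842 km.
Altitude h = a − R = 6842 − 6371 = 471 km.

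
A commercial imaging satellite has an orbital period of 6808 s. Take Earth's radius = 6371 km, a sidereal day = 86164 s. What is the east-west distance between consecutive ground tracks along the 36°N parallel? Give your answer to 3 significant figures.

Node shift per orbit = (6808.0/86164) × 360° = 28.44°.
Equatorial spacing = 28.44 × 111.2 km/° = 3163 km.
At 36° latitude, spacing = 3163 × cos(36°) = 2559 km.

2560 km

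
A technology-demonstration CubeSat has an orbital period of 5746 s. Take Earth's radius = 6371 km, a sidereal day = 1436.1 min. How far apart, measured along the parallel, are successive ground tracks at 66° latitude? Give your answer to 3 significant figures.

Node shift per orbit = (5746.0/86166) × 360° = 24.01°.
Equatorial spacing = 24.01 × 111.2 km/° = 2669 km.
At 66° latitude, spacing = 2669 × cos(66°) = 1086 km.

1090 km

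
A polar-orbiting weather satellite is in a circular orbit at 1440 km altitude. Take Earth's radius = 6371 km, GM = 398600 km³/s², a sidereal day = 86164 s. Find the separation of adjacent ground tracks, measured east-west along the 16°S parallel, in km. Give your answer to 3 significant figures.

3070 km

Semi-major axis a = 6371 + 1440 = 7811 km. Period T = 2π√(a³/μ) = 2π√(7811³/398600) = 6870.2 s = 114.50 min.
Node shift per orbit = (6870.2/86164) × 360° = 28.70°.
Equatorial spacing = 28.70 × 111.2 km/° = 3192 km.
At 16° latitude, spacing = 3192 × cos(16°) = 3068 km.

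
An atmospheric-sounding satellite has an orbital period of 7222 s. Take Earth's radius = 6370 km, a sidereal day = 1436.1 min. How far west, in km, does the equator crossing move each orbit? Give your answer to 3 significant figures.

3350 km

During one orbit Earth rotates (7222.0 / 86166) × 360° = 30.17°.
At the equator that is 30.17° × (2π·6370/360) km/° = 30.17 × 111.2 = 3355 km.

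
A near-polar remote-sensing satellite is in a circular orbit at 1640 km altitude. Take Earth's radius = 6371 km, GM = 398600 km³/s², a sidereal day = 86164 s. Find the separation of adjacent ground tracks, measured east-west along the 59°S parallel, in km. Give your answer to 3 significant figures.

Semi-major axis a = 6371 + 1640 = 8011 km. Period T = 2π√(a³/μ) = 2π√(8011³/398600) = 7135.8 s = 118.93 min.
Node shift per orbit = (7135.8/86164) × 360° = 29.81°.
Equatorial spacing = 29.81 × 111.2 km/° = 3315 km.
At 59° latitude, spacing = 3315 × cos(59°) = 1707 km.

1710 km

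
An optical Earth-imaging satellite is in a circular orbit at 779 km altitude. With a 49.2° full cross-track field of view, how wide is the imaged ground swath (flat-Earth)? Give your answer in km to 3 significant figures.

Half-angle = 49.2°/2 = 24.6°.
Swath width ≈ 2h·tan(θ/2) = 2 × 779 × tan(24.6°) = 713.3 km.

713 km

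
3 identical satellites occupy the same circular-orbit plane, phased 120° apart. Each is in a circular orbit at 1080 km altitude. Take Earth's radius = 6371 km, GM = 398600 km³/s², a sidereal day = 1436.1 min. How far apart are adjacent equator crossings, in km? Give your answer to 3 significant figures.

991 km

Semi-major axis a = 6371 + 1080 = 7451 km. Period T = 2π√(a³/μ) = 2π√(7451³/398600) = 6400.8 s = 106.68 min.
Single-satellite node shift = (6400.8/86166) × 360° = 26.74°.
With 3 satellites evenly phased, successive equator crossings are 26.74/3 = 8.914° apart.
That is 8.914 × 111.2 = 991 km at the equator.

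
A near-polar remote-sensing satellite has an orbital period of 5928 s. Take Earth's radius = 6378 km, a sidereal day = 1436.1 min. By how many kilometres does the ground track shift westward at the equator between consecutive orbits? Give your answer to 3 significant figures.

During one orbit Earth rotates (5928.0 / 86166) × 360° = 24.77°.
At the equator that is 24.77° × (2π·6378/360) km/° = 24.77 × 111.3 = 2757 km.

2760 km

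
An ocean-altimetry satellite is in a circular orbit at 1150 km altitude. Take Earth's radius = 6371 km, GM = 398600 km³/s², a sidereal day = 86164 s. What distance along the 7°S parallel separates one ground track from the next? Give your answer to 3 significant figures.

Semi-major axis a = 6371 + 1150 = 7521 km. Period T = 2π√(a³/μ) = 2π√(7521³/398600) = 6491.2 s = 108.19 min.
Node shift per orbit = (6491.2/86164) × 360° = 27.12°.
Equatorial spacing = 27.12 × 111.2 km/° = 3016 km.
At 7° latitude, spacing = 3016 × cos(7°) = 2993 km.

2990 km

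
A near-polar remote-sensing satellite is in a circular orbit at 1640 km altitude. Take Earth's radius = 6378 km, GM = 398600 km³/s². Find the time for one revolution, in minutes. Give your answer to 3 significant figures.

Semi-major axis a = 6378 + 1640 = 8018 km. Period T = 2π√(a³/μ) = 2π√(8018³/398600) = 7145.1 s = 119.09 min.

119 min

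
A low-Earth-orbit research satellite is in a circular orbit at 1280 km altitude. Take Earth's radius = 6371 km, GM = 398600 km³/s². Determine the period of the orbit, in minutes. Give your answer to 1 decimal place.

111.0 min

Semi-major axis a = 6371 + 1280 = 7651 km. Period T = 2π√(a³/μ) = 2π√(7651³/398600) = 6660.2 s = 111.00 min.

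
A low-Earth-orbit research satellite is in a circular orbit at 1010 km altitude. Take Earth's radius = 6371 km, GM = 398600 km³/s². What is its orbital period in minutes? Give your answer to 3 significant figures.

105 min

Semi-major axis a = 6371 + 1010 = 7381 km. Period T = 2π√(a³/μ) = 2π√(7381³/398600) = 6310.8 s = 105.18 min.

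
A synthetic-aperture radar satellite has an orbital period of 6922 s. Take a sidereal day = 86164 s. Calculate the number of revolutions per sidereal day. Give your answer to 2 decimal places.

Orbits per sidereal day = 86164 / 6922.0 = 12.448.

12.45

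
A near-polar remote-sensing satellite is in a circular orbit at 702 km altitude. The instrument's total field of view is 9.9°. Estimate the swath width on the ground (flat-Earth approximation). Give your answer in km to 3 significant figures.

Half-angle = 9.9°/2 = 4.95°.
Swath width ≈ 2h·tan(θ/2) = 2 × 702 × tan(4.95°) = 121.6 km.

122 km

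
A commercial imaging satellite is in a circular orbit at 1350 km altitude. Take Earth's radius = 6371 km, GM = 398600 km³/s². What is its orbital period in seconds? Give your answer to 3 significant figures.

6750 seconds

Semi-major axis a = 6371 + 1350 = 7721 km. Period T = 2π√(a³/μ) = 2π√(7721³/398600) = 6751.8 s = 112.53 min.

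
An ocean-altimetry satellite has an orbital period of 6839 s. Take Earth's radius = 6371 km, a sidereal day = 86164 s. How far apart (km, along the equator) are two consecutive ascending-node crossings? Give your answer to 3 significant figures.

3180 km

During one orbit Earth rotates (6839.0 / 86164) × 360° = 28.57°.
At the equator that is 28.57° × (2π·6371/360) km/° = 28.57 × 111.2 = 3177 km.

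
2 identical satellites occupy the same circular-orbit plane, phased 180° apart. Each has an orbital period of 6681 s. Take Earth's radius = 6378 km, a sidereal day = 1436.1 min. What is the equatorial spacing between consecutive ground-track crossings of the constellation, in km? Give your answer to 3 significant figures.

1550 km

Single-satellite node shift = (6681.0/86166) × 360° = 27.91°.
With 2 satellites evenly phased, successive equator crossings are 27.91/2 = 13.957° apart.
That is 13.957 × 111.3 = 1554 km at the equator.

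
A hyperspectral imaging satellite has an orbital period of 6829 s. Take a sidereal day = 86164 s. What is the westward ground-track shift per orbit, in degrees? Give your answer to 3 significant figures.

28.5°

During one orbit Earth rotates (6829.0 / 86164) × 360° = 28.53°.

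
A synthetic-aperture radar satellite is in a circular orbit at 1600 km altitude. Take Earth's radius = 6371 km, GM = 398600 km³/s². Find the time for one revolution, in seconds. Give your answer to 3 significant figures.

Semi-major axis a = 6371 + 1600 = 7971 km. Period T = 2π√(a³/μ) = 2π√(7971³/398600) = 7082.4 s = 118.04 min.

7080 seconds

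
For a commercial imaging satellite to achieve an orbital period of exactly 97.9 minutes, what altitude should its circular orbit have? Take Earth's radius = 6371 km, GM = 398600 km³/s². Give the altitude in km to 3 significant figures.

T = 97.9 min = 5874.0 s.
From T = 2π√(a³/μ): a = (μ T²/4π²)^(1/3) = (398600 × 5874.0² / 4π²)^(1/3) = 7036 km.
Altitude h = a − R = 7036 − 6371 = 665 km.

665 km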